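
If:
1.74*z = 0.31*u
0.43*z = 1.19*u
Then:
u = 0.00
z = 0.00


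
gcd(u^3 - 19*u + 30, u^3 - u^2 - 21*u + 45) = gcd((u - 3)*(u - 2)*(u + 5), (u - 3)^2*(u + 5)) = u^2 + 2*u - 15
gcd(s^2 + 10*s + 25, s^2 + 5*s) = s + 5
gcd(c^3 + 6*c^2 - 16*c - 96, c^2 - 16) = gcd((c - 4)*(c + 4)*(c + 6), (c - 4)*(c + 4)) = c^2 - 16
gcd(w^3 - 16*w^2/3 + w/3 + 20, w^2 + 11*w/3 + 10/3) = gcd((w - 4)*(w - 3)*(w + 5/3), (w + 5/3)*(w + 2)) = w + 5/3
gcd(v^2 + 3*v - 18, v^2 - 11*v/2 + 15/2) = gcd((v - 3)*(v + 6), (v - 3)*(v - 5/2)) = v - 3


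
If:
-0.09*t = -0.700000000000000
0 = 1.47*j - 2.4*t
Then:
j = 12.70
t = 7.78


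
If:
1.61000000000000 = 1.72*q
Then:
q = 0.94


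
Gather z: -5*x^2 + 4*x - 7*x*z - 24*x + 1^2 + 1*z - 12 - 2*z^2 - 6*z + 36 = -5*x^2 - 20*x - 2*z^2 + z*(-7*x - 5) + 25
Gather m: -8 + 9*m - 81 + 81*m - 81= 90*m - 170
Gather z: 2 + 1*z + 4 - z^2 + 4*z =-z^2 + 5*z + 6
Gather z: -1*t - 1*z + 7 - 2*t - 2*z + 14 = -3*t - 3*z + 21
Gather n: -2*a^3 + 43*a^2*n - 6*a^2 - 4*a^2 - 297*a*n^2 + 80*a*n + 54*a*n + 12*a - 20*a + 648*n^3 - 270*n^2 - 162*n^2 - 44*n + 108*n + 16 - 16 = -2*a^3 - 10*a^2 - 8*a + 648*n^3 + n^2*(-297*a - 432) + n*(43*a^2 + 134*a + 64)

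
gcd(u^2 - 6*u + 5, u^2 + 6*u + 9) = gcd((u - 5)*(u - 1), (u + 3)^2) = 1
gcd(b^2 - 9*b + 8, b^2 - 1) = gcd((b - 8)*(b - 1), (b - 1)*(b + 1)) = b - 1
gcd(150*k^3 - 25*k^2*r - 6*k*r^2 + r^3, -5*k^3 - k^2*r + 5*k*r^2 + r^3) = 5*k + r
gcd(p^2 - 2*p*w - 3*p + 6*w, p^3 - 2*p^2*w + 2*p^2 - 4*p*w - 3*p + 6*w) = p - 2*w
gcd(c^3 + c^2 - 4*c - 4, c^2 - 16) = 1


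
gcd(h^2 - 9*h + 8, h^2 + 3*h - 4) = h - 1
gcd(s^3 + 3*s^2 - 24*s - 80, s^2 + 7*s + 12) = s + 4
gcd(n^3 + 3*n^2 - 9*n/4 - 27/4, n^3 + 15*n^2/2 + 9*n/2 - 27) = n^2 + 3*n/2 - 9/2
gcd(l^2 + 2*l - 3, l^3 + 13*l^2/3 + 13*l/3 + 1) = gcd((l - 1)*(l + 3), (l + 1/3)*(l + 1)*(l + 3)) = l + 3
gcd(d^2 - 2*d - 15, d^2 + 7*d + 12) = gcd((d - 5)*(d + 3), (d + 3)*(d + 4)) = d + 3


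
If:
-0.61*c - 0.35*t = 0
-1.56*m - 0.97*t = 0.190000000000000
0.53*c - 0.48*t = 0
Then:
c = 0.00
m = -0.12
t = 0.00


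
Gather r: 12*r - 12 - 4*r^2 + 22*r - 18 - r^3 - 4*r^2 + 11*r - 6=-r^3 - 8*r^2 + 45*r - 36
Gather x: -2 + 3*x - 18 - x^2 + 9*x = -x^2 + 12*x - 20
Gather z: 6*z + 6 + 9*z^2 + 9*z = 9*z^2 + 15*z + 6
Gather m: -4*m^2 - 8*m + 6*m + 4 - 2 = -4*m^2 - 2*m + 2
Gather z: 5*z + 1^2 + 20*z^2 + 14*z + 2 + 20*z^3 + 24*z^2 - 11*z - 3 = 20*z^3 + 44*z^2 + 8*z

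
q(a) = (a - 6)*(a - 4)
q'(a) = 2*a - 10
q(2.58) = 4.86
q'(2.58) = -4.84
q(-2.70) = 58.29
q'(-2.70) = -15.40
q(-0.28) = 26.88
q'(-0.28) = -10.56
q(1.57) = 10.76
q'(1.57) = -6.86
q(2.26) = 6.51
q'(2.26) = -5.48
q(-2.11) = 49.55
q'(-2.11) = -14.22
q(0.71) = 17.40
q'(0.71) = -8.58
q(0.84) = 16.31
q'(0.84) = -8.32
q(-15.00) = 399.00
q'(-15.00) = -40.00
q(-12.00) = 288.00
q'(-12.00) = -34.00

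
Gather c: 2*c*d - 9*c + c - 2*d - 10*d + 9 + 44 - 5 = c*(2*d - 8) - 12*d + 48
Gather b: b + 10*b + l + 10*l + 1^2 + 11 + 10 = 11*b + 11*l + 22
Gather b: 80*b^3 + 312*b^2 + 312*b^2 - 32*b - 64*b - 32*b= 80*b^3 + 624*b^2 - 128*b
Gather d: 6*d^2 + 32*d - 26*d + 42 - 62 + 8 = 6*d^2 + 6*d - 12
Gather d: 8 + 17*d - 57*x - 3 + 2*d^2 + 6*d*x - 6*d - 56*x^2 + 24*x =2*d^2 + d*(6*x + 11) - 56*x^2 - 33*x + 5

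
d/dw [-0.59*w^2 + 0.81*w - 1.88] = 0.81 - 1.18*w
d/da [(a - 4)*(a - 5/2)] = 2*a - 13/2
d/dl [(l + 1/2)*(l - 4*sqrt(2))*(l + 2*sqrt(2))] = 3*l^2 - 4*sqrt(2)*l + l - 16 - sqrt(2)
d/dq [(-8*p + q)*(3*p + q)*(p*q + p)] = p*(-24*p^2 - 10*p*q - 5*p + 3*q^2 + 2*q)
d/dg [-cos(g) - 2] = sin(g)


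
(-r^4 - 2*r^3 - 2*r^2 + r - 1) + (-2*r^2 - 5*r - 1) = -r^4 - 2*r^3 - 4*r^2 - 4*r - 2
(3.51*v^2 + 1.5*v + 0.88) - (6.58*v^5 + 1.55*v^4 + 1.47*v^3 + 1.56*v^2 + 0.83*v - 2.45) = -6.58*v^5 - 1.55*v^4 - 1.47*v^3 + 1.95*v^2 + 0.67*v + 3.33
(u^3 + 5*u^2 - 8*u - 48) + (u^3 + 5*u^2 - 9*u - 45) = 2*u^3 + 10*u^2 - 17*u - 93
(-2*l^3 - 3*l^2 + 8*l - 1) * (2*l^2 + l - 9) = -4*l^5 - 8*l^4 + 31*l^3 + 33*l^2 - 73*l + 9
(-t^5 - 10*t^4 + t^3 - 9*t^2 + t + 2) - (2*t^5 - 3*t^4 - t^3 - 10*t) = -3*t^5 - 7*t^4 + 2*t^3 - 9*t^2 + 11*t + 2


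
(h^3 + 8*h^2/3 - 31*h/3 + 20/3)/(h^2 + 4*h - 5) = h - 4/3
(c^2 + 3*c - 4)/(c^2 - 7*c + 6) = (c + 4)/(c - 6)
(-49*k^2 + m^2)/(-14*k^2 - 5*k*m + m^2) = (7*k + m)/(2*k + m)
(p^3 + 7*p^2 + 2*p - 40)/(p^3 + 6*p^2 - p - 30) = (p + 4)/(p + 3)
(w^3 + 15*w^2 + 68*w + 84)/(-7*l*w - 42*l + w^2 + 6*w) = (w^2 + 9*w + 14)/(-7*l + w)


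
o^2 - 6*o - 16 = (o - 8)*(o + 2)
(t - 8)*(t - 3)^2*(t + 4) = t^4 - 10*t^3 + t^2 + 156*t - 288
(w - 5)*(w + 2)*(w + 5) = w^3 + 2*w^2 - 25*w - 50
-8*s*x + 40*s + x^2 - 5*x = (-8*s + x)*(x - 5)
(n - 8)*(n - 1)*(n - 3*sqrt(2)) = n^3 - 9*n^2 - 3*sqrt(2)*n^2 + 8*n + 27*sqrt(2)*n - 24*sqrt(2)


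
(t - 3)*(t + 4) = t^2 + t - 12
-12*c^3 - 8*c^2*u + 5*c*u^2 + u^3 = (-2*c + u)*(c + u)*(6*c + u)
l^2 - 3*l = l*(l - 3)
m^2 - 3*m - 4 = (m - 4)*(m + 1)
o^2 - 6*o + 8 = (o - 4)*(o - 2)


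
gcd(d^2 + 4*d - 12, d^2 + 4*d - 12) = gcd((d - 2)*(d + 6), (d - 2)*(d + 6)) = d^2 + 4*d - 12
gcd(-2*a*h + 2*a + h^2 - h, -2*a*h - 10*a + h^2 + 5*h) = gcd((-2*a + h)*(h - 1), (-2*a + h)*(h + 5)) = 2*a - h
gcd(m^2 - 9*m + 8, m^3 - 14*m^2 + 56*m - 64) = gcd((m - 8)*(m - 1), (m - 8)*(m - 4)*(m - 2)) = m - 8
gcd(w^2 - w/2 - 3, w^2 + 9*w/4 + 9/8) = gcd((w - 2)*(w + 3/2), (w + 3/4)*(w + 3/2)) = w + 3/2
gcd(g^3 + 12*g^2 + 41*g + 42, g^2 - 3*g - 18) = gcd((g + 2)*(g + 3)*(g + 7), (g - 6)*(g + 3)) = g + 3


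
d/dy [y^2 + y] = 2*y + 1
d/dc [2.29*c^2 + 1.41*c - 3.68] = 4.58*c + 1.41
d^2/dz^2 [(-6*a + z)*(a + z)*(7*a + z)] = 4*a + 6*z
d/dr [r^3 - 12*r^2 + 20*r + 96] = 3*r^2 - 24*r + 20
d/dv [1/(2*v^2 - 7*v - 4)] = (7 - 4*v)/(-2*v^2 + 7*v + 4)^2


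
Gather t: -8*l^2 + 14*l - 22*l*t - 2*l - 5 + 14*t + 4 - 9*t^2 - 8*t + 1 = -8*l^2 + 12*l - 9*t^2 + t*(6 - 22*l)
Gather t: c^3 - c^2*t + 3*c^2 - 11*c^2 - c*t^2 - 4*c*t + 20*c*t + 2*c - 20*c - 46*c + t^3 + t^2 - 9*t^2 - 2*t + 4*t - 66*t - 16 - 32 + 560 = c^3 - 8*c^2 - 64*c + t^3 + t^2*(-c - 8) + t*(-c^2 + 16*c - 64) + 512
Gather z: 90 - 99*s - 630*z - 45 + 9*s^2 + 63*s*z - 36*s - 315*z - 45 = 9*s^2 - 135*s + z*(63*s - 945)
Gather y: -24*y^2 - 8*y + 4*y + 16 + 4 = -24*y^2 - 4*y + 20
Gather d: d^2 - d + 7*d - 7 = d^2 + 6*d - 7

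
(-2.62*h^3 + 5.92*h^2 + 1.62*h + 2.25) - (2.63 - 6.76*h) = -2.62*h^3 + 5.92*h^2 + 8.38*h - 0.38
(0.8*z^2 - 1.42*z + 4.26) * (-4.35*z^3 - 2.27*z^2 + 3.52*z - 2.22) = -3.48*z^5 + 4.361*z^4 - 12.4916*z^3 - 16.4446*z^2 + 18.1476*z - 9.4572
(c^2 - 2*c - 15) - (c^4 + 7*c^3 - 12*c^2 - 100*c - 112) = -c^4 - 7*c^3 + 13*c^2 + 98*c + 97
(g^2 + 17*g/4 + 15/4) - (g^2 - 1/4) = 17*g/4 + 4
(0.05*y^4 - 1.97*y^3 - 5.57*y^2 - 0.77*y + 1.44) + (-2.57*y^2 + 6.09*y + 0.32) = 0.05*y^4 - 1.97*y^3 - 8.14*y^2 + 5.32*y + 1.76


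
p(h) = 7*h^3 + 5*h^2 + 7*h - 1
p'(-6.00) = 703.00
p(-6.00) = -1375.00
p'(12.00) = 3151.00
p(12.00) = 12899.00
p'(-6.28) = 772.41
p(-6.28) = -1581.48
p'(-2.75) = 138.31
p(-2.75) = -128.02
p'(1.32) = 56.79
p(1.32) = 33.05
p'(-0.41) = 6.43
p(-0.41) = -3.51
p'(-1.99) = 70.26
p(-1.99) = -50.29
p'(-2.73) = 136.21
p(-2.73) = -125.27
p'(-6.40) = 803.16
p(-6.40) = -1676.01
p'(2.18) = 128.60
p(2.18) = 110.54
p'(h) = 21*h^2 + 10*h + 7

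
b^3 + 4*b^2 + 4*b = b*(b + 2)^2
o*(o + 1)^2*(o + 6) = o^4 + 8*o^3 + 13*o^2 + 6*o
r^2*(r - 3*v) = r^3 - 3*r^2*v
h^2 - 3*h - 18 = (h - 6)*(h + 3)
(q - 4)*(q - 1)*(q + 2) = q^3 - 3*q^2 - 6*q + 8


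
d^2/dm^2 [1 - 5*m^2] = -10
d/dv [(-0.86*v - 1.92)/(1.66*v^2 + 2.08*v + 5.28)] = (1.4276*v^2 + 6.3744*v - 0.5472)/(2.7556*v^4 + 6.9056*v^3 + 21.856*v^2 + 21.9648*v + 27.8784)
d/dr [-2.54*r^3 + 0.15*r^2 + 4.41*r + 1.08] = -7.62*r^2 + 0.3*r + 4.41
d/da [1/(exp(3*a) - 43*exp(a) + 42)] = (43 - 3*exp(2*a))*exp(a)/(exp(3*a) - 43*exp(a) + 42)^2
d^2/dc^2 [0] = 0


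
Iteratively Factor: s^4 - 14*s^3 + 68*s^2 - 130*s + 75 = (s - 5)*(s^3 - 9*s^2 + 23*s - 15) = (s - 5)*(s - 1)*(s^2 - 8*s + 15) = (s - 5)^2*(s - 1)*(s - 3)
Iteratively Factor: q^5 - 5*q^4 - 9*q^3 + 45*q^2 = (q + 3)*(q^4 - 8*q^3 + 15*q^2) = (q - 5)*(q + 3)*(q^3 - 3*q^2) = (q - 5)*(q - 3)*(q + 3)*(q^2) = q*(q - 5)*(q - 3)*(q + 3)*(q)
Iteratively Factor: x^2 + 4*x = (x)*(x + 4)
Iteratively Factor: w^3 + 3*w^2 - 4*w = (w + 4)*(w^2 - w) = (w - 1)*(w + 4)*(w)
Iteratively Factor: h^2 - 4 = (h + 2)*(h - 2)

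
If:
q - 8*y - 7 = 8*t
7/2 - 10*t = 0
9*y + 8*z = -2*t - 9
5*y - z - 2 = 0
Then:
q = 379/35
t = 7/20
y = 9/70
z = -19/14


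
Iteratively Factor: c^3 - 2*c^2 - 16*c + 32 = (c + 4)*(c^2 - 6*c + 8) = (c - 2)*(c + 4)*(c - 4)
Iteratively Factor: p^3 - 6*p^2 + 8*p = (p - 2)*(p^2 - 4*p) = p*(p - 2)*(p - 4)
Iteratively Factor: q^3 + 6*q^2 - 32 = (q + 4)*(q^2 + 2*q - 8) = (q + 4)^2*(q - 2)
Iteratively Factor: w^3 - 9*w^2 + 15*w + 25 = (w - 5)*(w^2 - 4*w - 5) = (w - 5)^2*(w + 1)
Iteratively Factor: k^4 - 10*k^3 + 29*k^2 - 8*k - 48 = (k - 4)*(k^3 - 6*k^2 + 5*k + 12) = (k - 4)*(k - 3)*(k^2 - 3*k - 4) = (k - 4)^2*(k - 3)*(k + 1)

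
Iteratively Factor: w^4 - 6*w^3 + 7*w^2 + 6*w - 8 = (w - 4)*(w^3 - 2*w^2 - w + 2) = (w - 4)*(w - 1)*(w^2 - w - 2) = (w - 4)*(w - 2)*(w - 1)*(w + 1)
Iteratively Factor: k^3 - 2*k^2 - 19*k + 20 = (k - 1)*(k^2 - k - 20) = (k - 5)*(k - 1)*(k + 4)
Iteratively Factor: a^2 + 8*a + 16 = (a + 4)*(a + 4)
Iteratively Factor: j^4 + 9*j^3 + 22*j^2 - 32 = (j + 2)*(j^3 + 7*j^2 + 8*j - 16) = (j - 1)*(j + 2)*(j^2 + 8*j + 16) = (j - 1)*(j + 2)*(j + 4)*(j + 4)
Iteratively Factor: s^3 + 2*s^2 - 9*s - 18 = (s + 2)*(s^2 - 9) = (s - 3)*(s + 2)*(s + 3)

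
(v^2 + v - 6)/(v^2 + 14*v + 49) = (v^2 + v - 6)/(v^2 + 14*v + 49)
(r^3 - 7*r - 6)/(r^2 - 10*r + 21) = (r^2 + 3*r + 2)/(r - 7)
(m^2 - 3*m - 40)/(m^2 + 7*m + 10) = (m - 8)/(m + 2)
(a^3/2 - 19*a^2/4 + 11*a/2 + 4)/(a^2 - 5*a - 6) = (-2*a^3 + 19*a^2 - 22*a - 16)/(4*(-a^2 + 5*a + 6))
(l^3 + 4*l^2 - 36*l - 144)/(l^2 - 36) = l + 4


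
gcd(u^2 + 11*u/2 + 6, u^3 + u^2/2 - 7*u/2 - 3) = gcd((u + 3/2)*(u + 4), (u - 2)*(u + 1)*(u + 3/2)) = u + 3/2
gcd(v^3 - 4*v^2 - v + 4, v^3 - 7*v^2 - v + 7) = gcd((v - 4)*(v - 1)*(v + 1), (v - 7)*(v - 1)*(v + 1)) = v^2 - 1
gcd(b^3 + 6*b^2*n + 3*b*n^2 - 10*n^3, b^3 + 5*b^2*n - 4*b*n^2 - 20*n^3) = b^2 + 7*b*n + 10*n^2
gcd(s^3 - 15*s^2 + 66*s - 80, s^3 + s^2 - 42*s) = 1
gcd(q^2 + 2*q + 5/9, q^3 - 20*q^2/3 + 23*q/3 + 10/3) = q + 1/3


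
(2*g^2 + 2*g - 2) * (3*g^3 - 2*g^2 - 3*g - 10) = 6*g^5 + 2*g^4 - 16*g^3 - 22*g^2 - 14*g + 20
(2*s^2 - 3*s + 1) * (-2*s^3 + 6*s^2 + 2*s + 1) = -4*s^5 + 18*s^4 - 16*s^3 + 2*s^2 - s + 1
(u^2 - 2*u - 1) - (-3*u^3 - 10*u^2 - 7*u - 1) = 3*u^3 + 11*u^2 + 5*u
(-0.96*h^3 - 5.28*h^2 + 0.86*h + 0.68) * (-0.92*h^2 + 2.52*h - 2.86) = 0.8832*h^5 + 2.4384*h^4 - 11.3512*h^3 + 16.6424*h^2 - 0.746*h - 1.9448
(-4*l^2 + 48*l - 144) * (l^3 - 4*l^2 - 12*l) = -4*l^5 + 64*l^4 - 288*l^3 + 1728*l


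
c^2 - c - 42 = (c - 7)*(c + 6)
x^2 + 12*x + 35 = (x + 5)*(x + 7)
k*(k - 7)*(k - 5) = k^3 - 12*k^2 + 35*k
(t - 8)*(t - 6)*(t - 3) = t^3 - 17*t^2 + 90*t - 144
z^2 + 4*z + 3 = (z + 1)*(z + 3)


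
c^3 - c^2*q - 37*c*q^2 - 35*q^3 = (c - 7*q)*(c + q)*(c + 5*q)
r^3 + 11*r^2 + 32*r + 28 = (r + 2)^2*(r + 7)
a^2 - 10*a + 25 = (a - 5)^2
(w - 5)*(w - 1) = w^2 - 6*w + 5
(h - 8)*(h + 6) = h^2 - 2*h - 48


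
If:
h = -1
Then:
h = -1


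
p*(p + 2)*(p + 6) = p^3 + 8*p^2 + 12*p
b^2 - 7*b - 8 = (b - 8)*(b + 1)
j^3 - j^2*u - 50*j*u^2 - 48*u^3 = (j - 8*u)*(j + u)*(j + 6*u)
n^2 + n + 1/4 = (n + 1/2)^2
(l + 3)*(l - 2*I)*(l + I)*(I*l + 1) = I*l^4 + 2*l^3 + 3*I*l^3 + 6*l^2 + I*l^2 + 2*l + 3*I*l + 6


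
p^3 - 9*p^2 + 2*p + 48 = (p - 8)*(p - 3)*(p + 2)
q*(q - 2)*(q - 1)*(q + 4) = q^4 + q^3 - 10*q^2 + 8*q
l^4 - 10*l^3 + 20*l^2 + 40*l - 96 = (l - 6)*(l - 4)*(l - 2)*(l + 2)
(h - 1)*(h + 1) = h^2 - 1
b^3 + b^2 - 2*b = b*(b - 1)*(b + 2)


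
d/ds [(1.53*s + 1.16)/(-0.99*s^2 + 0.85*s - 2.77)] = (1.5147*s^2 + 2.2968*s - 5.2241)/(0.9801*s^4 - 1.683*s^3 + 6.2071*s^2 - 4.709*s + 7.6729)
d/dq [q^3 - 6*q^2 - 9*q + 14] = 3*q^2 - 12*q - 9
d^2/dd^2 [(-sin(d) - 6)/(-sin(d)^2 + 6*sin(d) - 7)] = (-sin(d)^5 - 30*sin(d)^4 + 152*sin(d)^3 - 54*sin(d)^2 - 559*sin(d) + 432)/(sin(d)^2 - 6*sin(d) + 7)^3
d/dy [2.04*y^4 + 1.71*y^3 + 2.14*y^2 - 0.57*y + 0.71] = 8.16*y^3 + 5.13*y^2 + 4.28*y - 0.57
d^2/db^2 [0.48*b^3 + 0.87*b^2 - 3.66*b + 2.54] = 2.88*b + 1.74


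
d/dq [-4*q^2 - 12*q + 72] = -8*q - 12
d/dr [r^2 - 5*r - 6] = 2*r - 5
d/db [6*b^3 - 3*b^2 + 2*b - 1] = 18*b^2 - 6*b + 2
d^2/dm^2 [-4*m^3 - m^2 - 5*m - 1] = -24*m - 2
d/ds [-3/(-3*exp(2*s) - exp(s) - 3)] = (-18*exp(s) - 3)*exp(s)/(3*exp(2*s) + exp(s) + 3)^2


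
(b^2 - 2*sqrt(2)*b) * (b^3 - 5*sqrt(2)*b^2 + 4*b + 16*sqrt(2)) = b^5 - 7*sqrt(2)*b^4 + 24*b^3 + 8*sqrt(2)*b^2 - 64*b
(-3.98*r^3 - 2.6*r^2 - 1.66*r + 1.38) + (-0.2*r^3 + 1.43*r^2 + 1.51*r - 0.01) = -4.18*r^3 - 1.17*r^2 - 0.15*r + 1.37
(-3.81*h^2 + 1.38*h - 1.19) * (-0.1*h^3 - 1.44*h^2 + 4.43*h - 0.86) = 0.381*h^5 + 5.3484*h^4 - 18.7465*h^3 + 11.1036*h^2 - 6.4585*h + 1.0234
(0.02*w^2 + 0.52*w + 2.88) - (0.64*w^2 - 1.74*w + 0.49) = -0.62*w^2 + 2.26*w + 2.39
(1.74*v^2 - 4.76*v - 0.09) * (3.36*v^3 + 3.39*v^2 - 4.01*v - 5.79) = 5.8464*v^5 - 10.095*v^4 - 23.4162*v^3 + 8.7079*v^2 + 27.9213*v + 0.5211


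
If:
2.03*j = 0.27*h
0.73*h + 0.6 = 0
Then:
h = -0.82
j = -0.11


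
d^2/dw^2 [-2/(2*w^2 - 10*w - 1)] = 8*(-2*w^2 + 10*w + 2*(2*w - 5)^2 + 1)/(-2*w^2 + 10*w + 1)^3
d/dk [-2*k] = -2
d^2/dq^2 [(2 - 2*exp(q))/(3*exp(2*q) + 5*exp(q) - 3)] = (-18*exp(4*q) + 102*exp(3*q) - 18*exp(2*q) + 92*exp(q) + 12)*exp(q)/(27*exp(6*q) + 135*exp(5*q) + 144*exp(4*q) - 145*exp(3*q) - 144*exp(2*q) + 135*exp(q) - 27)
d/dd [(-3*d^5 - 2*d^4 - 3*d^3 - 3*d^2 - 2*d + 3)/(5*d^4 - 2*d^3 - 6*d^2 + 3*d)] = (-15*d^8 + 12*d^7 + 73*d^6 + 18*d^5 + 24*d^4 - 86*d^3 - 3*d^2 + 36*d - 9)/(d^2*(25*d^6 - 20*d^5 - 56*d^4 + 54*d^3 + 24*d^2 - 36*d + 9))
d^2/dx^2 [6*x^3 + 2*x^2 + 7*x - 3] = 36*x + 4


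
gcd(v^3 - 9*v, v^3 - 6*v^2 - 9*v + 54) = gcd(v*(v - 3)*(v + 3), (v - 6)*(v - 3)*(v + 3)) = v^2 - 9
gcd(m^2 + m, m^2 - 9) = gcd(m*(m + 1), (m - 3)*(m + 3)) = 1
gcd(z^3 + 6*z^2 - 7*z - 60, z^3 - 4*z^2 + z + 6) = z - 3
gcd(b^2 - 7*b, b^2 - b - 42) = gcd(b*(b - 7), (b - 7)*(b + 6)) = b - 7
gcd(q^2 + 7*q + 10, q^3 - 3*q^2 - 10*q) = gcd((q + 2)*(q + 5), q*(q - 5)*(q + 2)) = q + 2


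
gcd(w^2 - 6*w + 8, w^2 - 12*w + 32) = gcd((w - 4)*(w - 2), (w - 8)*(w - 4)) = w - 4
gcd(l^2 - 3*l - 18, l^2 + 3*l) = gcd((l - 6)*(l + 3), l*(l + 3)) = l + 3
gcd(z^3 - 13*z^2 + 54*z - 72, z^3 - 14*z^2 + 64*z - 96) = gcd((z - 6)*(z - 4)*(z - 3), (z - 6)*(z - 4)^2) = z^2 - 10*z + 24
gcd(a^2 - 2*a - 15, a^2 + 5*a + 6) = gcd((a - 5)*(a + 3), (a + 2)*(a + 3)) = a + 3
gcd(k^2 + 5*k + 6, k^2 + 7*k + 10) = k + 2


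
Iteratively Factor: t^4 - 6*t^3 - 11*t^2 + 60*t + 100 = (t - 5)*(t^3 - t^2 - 16*t - 20) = (t - 5)^2*(t^2 + 4*t + 4) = (t - 5)^2*(t + 2)*(t + 2)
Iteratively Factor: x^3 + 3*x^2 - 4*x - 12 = (x - 2)*(x^2 + 5*x + 6) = (x - 2)*(x + 3)*(x + 2)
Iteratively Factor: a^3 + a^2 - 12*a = (a + 4)*(a^2 - 3*a) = a*(a + 4)*(a - 3)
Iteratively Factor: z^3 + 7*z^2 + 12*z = (z)*(z^2 + 7*z + 12) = z*(z + 4)*(z + 3)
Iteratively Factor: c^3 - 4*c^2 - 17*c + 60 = (c + 4)*(c^2 - 8*c + 15) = (c - 3)*(c + 4)*(c - 5)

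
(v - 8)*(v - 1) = v^2 - 9*v + 8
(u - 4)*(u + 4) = u^2 - 16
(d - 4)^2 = d^2 - 8*d + 16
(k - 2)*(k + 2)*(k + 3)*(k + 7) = k^4 + 10*k^3 + 17*k^2 - 40*k - 84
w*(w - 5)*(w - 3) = w^3 - 8*w^2 + 15*w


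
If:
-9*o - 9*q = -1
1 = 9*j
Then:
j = 1/9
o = 1/9 - q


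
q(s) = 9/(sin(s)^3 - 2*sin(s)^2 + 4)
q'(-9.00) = 1.37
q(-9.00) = 2.51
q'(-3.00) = 0.36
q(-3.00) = 2.27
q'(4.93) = -9.73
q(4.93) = 7.74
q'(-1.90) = 10.16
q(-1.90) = 6.61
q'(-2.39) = 3.59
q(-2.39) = 3.27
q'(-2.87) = 0.76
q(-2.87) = 2.35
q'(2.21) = -0.66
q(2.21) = 2.79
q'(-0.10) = -0.24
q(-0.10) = 2.26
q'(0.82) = 0.74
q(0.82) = 2.71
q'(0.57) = 0.76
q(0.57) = 2.52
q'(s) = 9*(-3*sin(s)^2*cos(s) + 4*sin(s)*cos(s))/(sin(s)^3 - 2*sin(s)^2 + 4)^2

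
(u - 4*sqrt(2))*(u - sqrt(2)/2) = u^2 - 9*sqrt(2)*u/2 + 4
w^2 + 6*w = w*(w + 6)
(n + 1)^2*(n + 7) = n^3 + 9*n^2 + 15*n + 7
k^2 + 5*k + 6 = (k + 2)*(k + 3)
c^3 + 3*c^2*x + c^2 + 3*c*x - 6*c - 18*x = (c - 2)*(c + 3)*(c + 3*x)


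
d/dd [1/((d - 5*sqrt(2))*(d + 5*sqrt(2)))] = -2*d/(d^4 - 100*d^2 + 2500)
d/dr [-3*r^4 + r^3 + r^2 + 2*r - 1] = -12*r^3 + 3*r^2 + 2*r + 2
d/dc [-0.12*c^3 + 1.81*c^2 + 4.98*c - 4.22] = -0.36*c^2 + 3.62*c + 4.98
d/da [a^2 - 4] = 2*a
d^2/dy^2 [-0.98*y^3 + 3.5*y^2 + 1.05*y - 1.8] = 7.0 - 5.88*y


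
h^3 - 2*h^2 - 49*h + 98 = (h - 7)*(h - 2)*(h + 7)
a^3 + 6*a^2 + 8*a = a*(a + 2)*(a + 4)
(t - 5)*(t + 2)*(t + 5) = t^3 + 2*t^2 - 25*t - 50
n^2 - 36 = (n - 6)*(n + 6)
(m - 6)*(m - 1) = m^2 - 7*m + 6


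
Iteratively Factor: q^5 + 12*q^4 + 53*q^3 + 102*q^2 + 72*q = (q + 2)*(q^4 + 10*q^3 + 33*q^2 + 36*q) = q*(q + 2)*(q^3 + 10*q^2 + 33*q + 36) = q*(q + 2)*(q + 3)*(q^2 + 7*q + 12) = q*(q + 2)*(q + 3)^2*(q + 4)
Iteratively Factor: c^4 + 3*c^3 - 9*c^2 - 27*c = (c + 3)*(c^3 - 9*c) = c*(c + 3)*(c^2 - 9) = c*(c + 3)^2*(c - 3)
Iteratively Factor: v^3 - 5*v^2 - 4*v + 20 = (v + 2)*(v^2 - 7*v + 10) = (v - 2)*(v + 2)*(v - 5)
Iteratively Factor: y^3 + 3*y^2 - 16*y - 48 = (y + 4)*(y^2 - y - 12) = (y + 3)*(y + 4)*(y - 4)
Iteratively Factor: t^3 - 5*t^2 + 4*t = (t - 1)*(t^2 - 4*t) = t*(t - 1)*(t - 4)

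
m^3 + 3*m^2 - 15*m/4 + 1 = (m - 1/2)^2*(m + 4)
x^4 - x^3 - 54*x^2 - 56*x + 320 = (x - 8)*(x - 2)*(x + 4)*(x + 5)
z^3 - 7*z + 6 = (z - 2)*(z - 1)*(z + 3)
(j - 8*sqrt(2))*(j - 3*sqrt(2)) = j^2 - 11*sqrt(2)*j + 48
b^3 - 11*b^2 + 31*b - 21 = (b - 7)*(b - 3)*(b - 1)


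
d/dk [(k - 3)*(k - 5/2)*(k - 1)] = 3*k^2 - 13*k + 13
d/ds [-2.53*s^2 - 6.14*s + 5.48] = -5.06*s - 6.14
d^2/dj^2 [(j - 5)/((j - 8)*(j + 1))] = 2*(j^3 - 15*j^2 + 129*j - 341)/(j^6 - 21*j^5 + 123*j^4 - 7*j^3 - 984*j^2 - 1344*j - 512)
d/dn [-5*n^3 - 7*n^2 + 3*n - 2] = -15*n^2 - 14*n + 3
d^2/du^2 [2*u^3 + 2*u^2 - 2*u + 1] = 12*u + 4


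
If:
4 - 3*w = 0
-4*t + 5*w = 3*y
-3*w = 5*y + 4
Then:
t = 43/15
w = 4/3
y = -8/5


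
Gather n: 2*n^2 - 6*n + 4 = 2*n^2 - 6*n + 4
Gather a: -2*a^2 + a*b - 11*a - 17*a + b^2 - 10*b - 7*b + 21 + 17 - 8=-2*a^2 + a*(b - 28) + b^2 - 17*b + 30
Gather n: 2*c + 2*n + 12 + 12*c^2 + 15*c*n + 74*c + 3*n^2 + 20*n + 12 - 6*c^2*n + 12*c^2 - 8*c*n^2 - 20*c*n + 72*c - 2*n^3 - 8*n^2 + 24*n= 24*c^2 + 148*c - 2*n^3 + n^2*(-8*c - 5) + n*(-6*c^2 - 5*c + 46) + 24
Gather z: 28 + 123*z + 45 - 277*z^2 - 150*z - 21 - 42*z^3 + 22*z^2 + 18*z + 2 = -42*z^3 - 255*z^2 - 9*z + 54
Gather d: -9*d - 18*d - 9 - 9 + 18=-27*d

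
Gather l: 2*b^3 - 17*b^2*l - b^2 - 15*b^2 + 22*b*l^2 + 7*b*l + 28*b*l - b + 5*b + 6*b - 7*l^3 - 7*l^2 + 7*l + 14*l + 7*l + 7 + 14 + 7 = 2*b^3 - 16*b^2 + 10*b - 7*l^3 + l^2*(22*b - 7) + l*(-17*b^2 + 35*b + 28) + 28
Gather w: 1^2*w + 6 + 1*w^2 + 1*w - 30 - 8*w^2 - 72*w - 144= -7*w^2 - 70*w - 168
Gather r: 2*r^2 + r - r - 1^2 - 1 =2*r^2 - 2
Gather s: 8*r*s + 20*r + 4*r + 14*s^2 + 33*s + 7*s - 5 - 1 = 24*r + 14*s^2 + s*(8*r + 40) - 6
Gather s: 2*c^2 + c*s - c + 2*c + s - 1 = 2*c^2 + c + s*(c + 1) - 1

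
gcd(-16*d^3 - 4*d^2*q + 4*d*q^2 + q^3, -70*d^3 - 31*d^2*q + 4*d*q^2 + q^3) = 2*d + q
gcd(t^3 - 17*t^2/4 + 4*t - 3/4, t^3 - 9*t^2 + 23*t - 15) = t^2 - 4*t + 3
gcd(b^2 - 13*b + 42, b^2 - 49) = b - 7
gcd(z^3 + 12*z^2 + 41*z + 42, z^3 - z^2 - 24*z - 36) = z^2 + 5*z + 6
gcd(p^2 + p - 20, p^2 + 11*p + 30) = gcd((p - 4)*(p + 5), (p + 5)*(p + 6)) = p + 5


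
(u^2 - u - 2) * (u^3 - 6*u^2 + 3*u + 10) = u^5 - 7*u^4 + 7*u^3 + 19*u^2 - 16*u - 20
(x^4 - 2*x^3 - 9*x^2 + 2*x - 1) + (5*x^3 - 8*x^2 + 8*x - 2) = x^4 + 3*x^3 - 17*x^2 + 10*x - 3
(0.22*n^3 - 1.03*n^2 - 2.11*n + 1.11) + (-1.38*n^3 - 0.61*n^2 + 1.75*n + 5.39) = -1.16*n^3 - 1.64*n^2 - 0.36*n + 6.5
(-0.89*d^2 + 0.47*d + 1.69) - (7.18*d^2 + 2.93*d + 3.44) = -8.07*d^2 - 2.46*d - 1.75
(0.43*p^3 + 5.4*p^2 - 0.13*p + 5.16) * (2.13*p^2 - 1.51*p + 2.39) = 0.9159*p^5 + 10.8527*p^4 - 7.4032*p^3 + 24.0931*p^2 - 8.1023*p + 12.3324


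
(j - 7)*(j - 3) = j^2 - 10*j + 21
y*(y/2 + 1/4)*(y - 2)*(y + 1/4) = y^4/2 - 5*y^3/8 - 11*y^2/16 - y/8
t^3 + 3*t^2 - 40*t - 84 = (t - 6)*(t + 2)*(t + 7)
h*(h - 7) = h^2 - 7*h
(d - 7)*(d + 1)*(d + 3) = d^3 - 3*d^2 - 25*d - 21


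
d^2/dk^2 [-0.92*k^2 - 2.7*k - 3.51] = -1.84000000000000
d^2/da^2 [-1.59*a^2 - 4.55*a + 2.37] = -3.18000000000000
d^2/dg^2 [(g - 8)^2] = 2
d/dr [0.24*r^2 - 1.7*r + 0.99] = 0.48*r - 1.7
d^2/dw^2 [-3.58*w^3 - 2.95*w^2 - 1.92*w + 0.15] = -21.48*w - 5.9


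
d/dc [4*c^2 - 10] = 8*c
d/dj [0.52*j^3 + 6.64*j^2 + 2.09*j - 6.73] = 1.56*j^2 + 13.28*j + 2.09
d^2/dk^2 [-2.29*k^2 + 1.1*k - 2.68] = -4.58000000000000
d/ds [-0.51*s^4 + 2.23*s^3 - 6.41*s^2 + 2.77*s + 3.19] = -2.04*s^3 + 6.69*s^2 - 12.82*s + 2.77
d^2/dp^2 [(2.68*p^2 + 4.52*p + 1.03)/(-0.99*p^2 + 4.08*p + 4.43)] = (-30.510216*p^3 - 76.579074*p^2 - 93.977928*p + 14.876986)/(0.970299*p^6 - 11.996424*p^5 + 36.414279*p^4 + 39.444624*p^3 - 162.944703*p^2 - 240.208776*p - 86.938307)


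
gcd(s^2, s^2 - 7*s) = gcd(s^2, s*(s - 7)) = s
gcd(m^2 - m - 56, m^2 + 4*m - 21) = m + 7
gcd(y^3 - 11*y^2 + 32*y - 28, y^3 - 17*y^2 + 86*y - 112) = y^2 - 9*y + 14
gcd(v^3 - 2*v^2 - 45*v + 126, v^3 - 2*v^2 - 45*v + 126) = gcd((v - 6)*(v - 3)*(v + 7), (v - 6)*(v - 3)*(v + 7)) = v^3 - 2*v^2 - 45*v + 126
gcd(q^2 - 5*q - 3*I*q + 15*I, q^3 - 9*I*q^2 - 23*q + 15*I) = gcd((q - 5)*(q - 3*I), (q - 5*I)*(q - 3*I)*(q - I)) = q - 3*I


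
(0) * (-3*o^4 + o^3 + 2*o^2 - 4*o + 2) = 0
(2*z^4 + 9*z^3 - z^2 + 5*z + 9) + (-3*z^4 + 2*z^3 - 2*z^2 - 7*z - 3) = -z^4 + 11*z^3 - 3*z^2 - 2*z + 6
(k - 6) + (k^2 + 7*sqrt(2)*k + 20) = k^2 + k + 7*sqrt(2)*k + 14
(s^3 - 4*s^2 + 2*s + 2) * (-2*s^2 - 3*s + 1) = -2*s^5 + 5*s^4 + 9*s^3 - 14*s^2 - 4*s + 2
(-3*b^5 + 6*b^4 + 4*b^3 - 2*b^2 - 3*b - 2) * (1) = -3*b^5 + 6*b^4 + 4*b^3 - 2*b^2 - 3*b - 2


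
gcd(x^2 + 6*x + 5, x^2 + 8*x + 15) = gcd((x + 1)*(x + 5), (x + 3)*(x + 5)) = x + 5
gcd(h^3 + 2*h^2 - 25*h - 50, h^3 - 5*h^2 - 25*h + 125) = h^2 - 25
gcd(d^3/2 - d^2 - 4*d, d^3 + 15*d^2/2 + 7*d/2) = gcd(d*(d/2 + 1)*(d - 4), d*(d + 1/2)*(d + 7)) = d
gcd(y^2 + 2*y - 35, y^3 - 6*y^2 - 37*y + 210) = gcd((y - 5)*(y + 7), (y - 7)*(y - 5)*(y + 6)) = y - 5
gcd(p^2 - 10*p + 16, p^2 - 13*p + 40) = p - 8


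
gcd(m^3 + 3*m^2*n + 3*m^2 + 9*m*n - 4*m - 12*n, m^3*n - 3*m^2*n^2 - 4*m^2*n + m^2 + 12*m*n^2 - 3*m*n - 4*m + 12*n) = 1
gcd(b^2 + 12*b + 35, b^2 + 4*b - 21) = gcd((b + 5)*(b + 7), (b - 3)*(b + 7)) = b + 7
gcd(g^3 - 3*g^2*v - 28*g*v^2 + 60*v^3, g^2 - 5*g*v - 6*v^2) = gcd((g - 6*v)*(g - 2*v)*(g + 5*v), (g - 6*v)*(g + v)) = -g + 6*v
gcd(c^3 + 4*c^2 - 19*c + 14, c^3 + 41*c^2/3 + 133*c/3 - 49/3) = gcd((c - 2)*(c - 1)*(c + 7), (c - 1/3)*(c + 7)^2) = c + 7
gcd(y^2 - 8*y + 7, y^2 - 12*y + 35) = y - 7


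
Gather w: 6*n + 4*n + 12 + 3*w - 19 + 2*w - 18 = 10*n + 5*w - 25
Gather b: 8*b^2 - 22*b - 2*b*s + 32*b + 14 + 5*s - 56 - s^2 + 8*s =8*b^2 + b*(10 - 2*s) - s^2 + 13*s - 42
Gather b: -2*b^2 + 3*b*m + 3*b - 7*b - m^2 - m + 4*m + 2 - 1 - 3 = -2*b^2 + b*(3*m - 4) - m^2 + 3*m - 2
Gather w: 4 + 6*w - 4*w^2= -4*w^2 + 6*w + 4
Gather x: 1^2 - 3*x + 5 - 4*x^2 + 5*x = -4*x^2 + 2*x + 6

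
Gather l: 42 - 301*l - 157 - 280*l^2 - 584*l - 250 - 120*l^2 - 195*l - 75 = -400*l^2 - 1080*l - 440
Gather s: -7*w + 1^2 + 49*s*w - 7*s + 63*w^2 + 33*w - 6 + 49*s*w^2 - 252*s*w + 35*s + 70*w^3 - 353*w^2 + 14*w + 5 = s*(49*w^2 - 203*w + 28) + 70*w^3 - 290*w^2 + 40*w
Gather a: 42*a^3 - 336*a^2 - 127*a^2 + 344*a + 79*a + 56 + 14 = 42*a^3 - 463*a^2 + 423*a + 70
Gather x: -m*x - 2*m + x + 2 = -2*m + x*(1 - m) + 2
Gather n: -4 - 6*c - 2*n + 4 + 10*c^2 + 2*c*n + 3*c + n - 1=10*c^2 - 3*c + n*(2*c - 1) - 1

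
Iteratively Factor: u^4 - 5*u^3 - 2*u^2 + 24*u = (u - 4)*(u^3 - u^2 - 6*u) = (u - 4)*(u - 3)*(u^2 + 2*u) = u*(u - 4)*(u - 3)*(u + 2)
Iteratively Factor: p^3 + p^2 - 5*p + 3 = (p - 1)*(p^2 + 2*p - 3) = (p - 1)^2*(p + 3)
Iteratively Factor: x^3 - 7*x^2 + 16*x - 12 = (x - 3)*(x^2 - 4*x + 4) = (x - 3)*(x - 2)*(x - 2)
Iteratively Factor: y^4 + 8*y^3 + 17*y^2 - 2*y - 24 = (y + 2)*(y^3 + 6*y^2 + 5*y - 12) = (y - 1)*(y + 2)*(y^2 + 7*y + 12) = (y - 1)*(y + 2)*(y + 3)*(y + 4)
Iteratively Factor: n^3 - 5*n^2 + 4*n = (n - 1)*(n^2 - 4*n) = (n - 4)*(n - 1)*(n)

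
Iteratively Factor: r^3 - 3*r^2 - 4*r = (r + 1)*(r^2 - 4*r) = (r - 4)*(r + 1)*(r)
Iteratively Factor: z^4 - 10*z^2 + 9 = (z + 3)*(z^3 - 3*z^2 - z + 3) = (z - 1)*(z + 3)*(z^2 - 2*z - 3) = (z - 3)*(z - 1)*(z + 3)*(z + 1)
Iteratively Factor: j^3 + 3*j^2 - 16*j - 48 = (j + 3)*(j^2 - 16) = (j + 3)*(j + 4)*(j - 4)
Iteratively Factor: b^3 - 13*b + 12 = (b - 3)*(b^2 + 3*b - 4) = (b - 3)*(b + 4)*(b - 1)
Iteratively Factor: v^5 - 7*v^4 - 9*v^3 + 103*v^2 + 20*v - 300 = (v - 5)*(v^4 - 2*v^3 - 19*v^2 + 8*v + 60) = (v - 5)^2*(v^3 + 3*v^2 - 4*v - 12) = (v - 5)^2*(v + 2)*(v^2 + v - 6) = (v - 5)^2*(v - 2)*(v + 2)*(v + 3)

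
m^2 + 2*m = m*(m + 2)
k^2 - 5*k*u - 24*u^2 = (k - 8*u)*(k + 3*u)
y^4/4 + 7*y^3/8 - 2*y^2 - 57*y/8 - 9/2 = (y/4 + 1/4)*(y - 3)*(y + 3/2)*(y + 4)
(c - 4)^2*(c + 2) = c^3 - 6*c^2 + 32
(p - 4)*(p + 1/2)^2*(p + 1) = p^4 - 2*p^3 - 27*p^2/4 - 19*p/4 - 1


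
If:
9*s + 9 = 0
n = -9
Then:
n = -9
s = -1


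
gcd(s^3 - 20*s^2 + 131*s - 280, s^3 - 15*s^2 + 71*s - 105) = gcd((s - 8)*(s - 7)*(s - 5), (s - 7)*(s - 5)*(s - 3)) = s^2 - 12*s + 35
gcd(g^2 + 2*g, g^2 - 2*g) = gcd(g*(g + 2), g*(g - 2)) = g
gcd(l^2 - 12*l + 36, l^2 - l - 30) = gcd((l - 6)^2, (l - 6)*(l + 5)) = l - 6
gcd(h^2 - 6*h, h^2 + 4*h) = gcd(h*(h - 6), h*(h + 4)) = h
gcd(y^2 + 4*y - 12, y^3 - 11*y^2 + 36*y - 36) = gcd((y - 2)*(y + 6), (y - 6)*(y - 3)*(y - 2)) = y - 2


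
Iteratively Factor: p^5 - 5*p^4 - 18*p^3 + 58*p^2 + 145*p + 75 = (p - 5)*(p^4 - 18*p^2 - 32*p - 15) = (p - 5)*(p + 1)*(p^3 - p^2 - 17*p - 15) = (p - 5)^2*(p + 1)*(p^2 + 4*p + 3) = (p - 5)^2*(p + 1)*(p + 3)*(p + 1)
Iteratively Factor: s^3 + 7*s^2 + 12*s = (s)*(s^2 + 7*s + 12) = s*(s + 3)*(s + 4)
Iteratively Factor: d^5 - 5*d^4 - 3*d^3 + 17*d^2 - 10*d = (d - 1)*(d^4 - 4*d^3 - 7*d^2 + 10*d) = (d - 1)*(d + 2)*(d^3 - 6*d^2 + 5*d) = (d - 1)^2*(d + 2)*(d^2 - 5*d) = d*(d - 1)^2*(d + 2)*(d - 5)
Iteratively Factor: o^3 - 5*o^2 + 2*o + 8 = (o - 4)*(o^2 - o - 2) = (o - 4)*(o - 2)*(o + 1)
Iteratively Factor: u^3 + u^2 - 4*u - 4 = (u + 1)*(u^2 - 4) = (u + 1)*(u + 2)*(u - 2)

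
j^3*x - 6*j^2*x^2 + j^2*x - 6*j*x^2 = j*(j - 6*x)*(j*x + x)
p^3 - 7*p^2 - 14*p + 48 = (p - 8)*(p - 2)*(p + 3)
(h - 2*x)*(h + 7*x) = h^2 + 5*h*x - 14*x^2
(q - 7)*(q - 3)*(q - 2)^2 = q^4 - 14*q^3 + 65*q^2 - 124*q + 84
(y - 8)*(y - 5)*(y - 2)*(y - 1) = y^4 - 16*y^3 + 81*y^2 - 146*y + 80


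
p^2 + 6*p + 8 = (p + 2)*(p + 4)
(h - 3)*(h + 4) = h^2 + h - 12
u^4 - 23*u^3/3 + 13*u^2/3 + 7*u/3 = u*(u - 7)*(u - 1)*(u + 1/3)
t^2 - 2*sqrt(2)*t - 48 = (t - 6*sqrt(2))*(t + 4*sqrt(2))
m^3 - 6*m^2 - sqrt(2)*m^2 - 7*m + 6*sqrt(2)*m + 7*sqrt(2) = (m - 7)*(m + 1)*(m - sqrt(2))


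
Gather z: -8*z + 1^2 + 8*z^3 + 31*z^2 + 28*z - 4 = 8*z^3 + 31*z^2 + 20*z - 3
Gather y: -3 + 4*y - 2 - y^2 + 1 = -y^2 + 4*y - 4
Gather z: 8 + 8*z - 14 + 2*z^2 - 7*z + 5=2*z^2 + z - 1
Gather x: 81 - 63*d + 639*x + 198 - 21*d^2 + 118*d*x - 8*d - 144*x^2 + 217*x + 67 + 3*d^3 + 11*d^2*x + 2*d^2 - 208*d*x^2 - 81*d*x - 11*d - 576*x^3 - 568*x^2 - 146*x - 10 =3*d^3 - 19*d^2 - 82*d - 576*x^3 + x^2*(-208*d - 712) + x*(11*d^2 + 37*d + 710) + 336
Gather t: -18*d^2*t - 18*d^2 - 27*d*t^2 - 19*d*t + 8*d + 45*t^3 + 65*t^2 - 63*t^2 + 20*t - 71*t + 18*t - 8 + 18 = -18*d^2 + 8*d + 45*t^3 + t^2*(2 - 27*d) + t*(-18*d^2 - 19*d - 33) + 10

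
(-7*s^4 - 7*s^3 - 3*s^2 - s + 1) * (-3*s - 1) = 21*s^5 + 28*s^4 + 16*s^3 + 6*s^2 - 2*s - 1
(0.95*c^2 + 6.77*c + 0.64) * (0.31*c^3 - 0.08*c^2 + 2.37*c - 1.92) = 0.2945*c^5 + 2.0227*c^4 + 1.9083*c^3 + 14.1697*c^2 - 11.4816*c - 1.2288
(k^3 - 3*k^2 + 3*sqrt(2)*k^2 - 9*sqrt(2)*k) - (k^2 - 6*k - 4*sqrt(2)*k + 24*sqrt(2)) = k^3 - 4*k^2 + 3*sqrt(2)*k^2 - 5*sqrt(2)*k + 6*k - 24*sqrt(2)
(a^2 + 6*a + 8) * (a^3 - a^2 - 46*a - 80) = a^5 + 5*a^4 - 44*a^3 - 364*a^2 - 848*a - 640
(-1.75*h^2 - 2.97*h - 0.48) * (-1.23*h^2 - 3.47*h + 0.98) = 2.1525*h^4 + 9.7256*h^3 + 9.1813*h^2 - 1.245*h - 0.4704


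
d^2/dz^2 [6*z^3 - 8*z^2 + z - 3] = 36*z - 16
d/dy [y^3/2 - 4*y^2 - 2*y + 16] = 3*y^2/2 - 8*y - 2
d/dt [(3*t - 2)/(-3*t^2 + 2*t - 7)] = (9*t^2 - 12*t - 17)/(9*t^4 - 12*t^3 + 46*t^2 - 28*t + 49)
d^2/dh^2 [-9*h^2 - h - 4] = -18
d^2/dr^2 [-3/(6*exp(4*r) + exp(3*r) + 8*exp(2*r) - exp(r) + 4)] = 3*(-2*(24*exp(3*r) + 3*exp(2*r) + 16*exp(r) - 1)^2*exp(r) + (96*exp(3*r) + 9*exp(2*r) + 32*exp(r) - 1)*(6*exp(4*r) + exp(3*r) + 8*exp(2*r) - exp(r) + 4))*exp(r)/(6*exp(4*r) + exp(3*r) + 8*exp(2*r) - exp(r) + 4)^3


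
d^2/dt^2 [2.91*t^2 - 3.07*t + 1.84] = 5.82000000000000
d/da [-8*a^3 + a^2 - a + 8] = -24*a^2 + 2*a - 1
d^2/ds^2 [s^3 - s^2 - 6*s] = 6*s - 2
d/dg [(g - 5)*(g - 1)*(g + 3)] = 3*g^2 - 6*g - 13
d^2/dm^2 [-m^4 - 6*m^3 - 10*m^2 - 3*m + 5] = -12*m^2 - 36*m - 20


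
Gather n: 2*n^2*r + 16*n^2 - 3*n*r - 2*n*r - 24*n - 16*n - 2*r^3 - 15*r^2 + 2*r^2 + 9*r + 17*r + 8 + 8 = n^2*(2*r + 16) + n*(-5*r - 40) - 2*r^3 - 13*r^2 + 26*r + 16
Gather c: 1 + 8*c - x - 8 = 8*c - x - 7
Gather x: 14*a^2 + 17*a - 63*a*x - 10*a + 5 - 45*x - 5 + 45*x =14*a^2 - 63*a*x + 7*a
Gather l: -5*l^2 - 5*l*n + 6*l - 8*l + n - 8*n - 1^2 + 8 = -5*l^2 + l*(-5*n - 2) - 7*n + 7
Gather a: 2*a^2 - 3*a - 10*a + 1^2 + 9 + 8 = 2*a^2 - 13*a + 18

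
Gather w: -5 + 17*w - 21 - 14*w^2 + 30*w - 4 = -14*w^2 + 47*w - 30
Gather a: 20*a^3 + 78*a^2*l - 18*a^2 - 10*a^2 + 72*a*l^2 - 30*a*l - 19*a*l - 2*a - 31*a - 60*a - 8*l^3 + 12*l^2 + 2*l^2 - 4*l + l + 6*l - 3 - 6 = 20*a^3 + a^2*(78*l - 28) + a*(72*l^2 - 49*l - 93) - 8*l^3 + 14*l^2 + 3*l - 9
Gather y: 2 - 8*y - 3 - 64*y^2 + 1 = -64*y^2 - 8*y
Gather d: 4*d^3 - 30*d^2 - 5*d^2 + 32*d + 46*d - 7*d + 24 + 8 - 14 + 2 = 4*d^3 - 35*d^2 + 71*d + 20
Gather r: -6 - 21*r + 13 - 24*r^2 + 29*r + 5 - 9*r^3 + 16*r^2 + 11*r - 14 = -9*r^3 - 8*r^2 + 19*r - 2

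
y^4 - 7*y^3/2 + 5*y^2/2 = y^2*(y - 5/2)*(y - 1)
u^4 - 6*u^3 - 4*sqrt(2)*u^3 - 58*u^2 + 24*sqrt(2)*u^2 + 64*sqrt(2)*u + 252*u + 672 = (u - 8)*(u + 2)*(u - 7*sqrt(2))*(u + 3*sqrt(2))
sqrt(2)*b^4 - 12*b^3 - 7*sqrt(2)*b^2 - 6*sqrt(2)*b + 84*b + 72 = (b - 3)*(b + 2)*(b - 6*sqrt(2))*(sqrt(2)*b + sqrt(2))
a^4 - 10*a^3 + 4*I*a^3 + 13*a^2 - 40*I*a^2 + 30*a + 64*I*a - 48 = (a - 8)*(a - 2)*(a + I)*(a + 3*I)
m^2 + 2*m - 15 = (m - 3)*(m + 5)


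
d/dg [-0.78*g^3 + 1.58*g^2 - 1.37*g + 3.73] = -2.34*g^2 + 3.16*g - 1.37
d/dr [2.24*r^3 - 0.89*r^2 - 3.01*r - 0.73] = 6.72*r^2 - 1.78*r - 3.01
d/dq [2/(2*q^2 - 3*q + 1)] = 2*(3 - 4*q)/(2*q^2 - 3*q + 1)^2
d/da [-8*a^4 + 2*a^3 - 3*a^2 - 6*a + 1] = -32*a^3 + 6*a^2 - 6*a - 6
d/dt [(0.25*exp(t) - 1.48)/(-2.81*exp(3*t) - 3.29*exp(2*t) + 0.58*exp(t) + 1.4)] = (1.405*exp(3*t) - 11.6539*exp(2*t) - 9.7384*exp(t) + 1.2084)*exp(t)/(7.8961*exp(6*t) + 18.4898*exp(5*t) + 7.5645*exp(4*t) - 11.6844*exp(3*t) - 8.8756*exp(2*t) + 1.624*exp(t) + 1.96)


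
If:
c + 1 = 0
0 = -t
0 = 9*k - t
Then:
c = -1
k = 0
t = 0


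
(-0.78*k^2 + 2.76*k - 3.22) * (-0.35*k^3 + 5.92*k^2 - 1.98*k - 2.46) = 0.273*k^5 - 5.5836*k^4 + 19.0106*k^3 - 22.6084*k^2 - 0.413999999999999*k + 7.9212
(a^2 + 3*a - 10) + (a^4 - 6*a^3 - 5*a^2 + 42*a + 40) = a^4 - 6*a^3 - 4*a^2 + 45*a + 30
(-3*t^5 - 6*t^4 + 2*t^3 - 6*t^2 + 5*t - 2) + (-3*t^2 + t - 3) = -3*t^5 - 6*t^4 + 2*t^3 - 9*t^2 + 6*t - 5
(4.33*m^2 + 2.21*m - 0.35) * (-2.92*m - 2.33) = -12.6436*m^3 - 16.5421*m^2 - 4.1273*m + 0.8155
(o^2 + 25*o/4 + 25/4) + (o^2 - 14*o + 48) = 2*o^2 - 31*o/4 + 217/4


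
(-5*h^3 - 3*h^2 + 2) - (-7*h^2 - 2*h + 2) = -5*h^3 + 4*h^2 + 2*h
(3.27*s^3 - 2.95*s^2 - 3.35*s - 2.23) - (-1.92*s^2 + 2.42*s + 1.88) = 3.27*s^3 - 1.03*s^2 - 5.77*s - 4.11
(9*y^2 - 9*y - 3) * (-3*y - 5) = -27*y^3 - 18*y^2 + 54*y + 15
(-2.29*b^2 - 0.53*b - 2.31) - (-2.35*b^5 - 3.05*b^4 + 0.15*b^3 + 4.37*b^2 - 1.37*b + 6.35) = 2.35*b^5 + 3.05*b^4 - 0.15*b^3 - 6.66*b^2 + 0.84*b - 8.66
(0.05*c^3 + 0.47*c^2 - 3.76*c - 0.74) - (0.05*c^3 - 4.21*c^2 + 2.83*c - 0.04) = 4.68*c^2 - 6.59*c - 0.7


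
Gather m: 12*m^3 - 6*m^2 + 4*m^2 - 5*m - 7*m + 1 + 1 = 12*m^3 - 2*m^2 - 12*m + 2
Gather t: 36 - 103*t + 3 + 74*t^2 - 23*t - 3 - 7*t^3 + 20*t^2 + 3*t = -7*t^3 + 94*t^2 - 123*t + 36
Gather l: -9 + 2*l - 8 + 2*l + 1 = 4*l - 16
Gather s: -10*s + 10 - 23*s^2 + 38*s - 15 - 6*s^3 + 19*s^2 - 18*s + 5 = -6*s^3 - 4*s^2 + 10*s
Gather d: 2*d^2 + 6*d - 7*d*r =2*d^2 + d*(6 - 7*r)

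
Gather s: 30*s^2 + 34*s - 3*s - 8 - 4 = 30*s^2 + 31*s - 12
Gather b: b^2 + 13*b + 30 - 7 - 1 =b^2 + 13*b + 22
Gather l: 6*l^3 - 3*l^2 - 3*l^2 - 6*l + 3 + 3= 6*l^3 - 6*l^2 - 6*l + 6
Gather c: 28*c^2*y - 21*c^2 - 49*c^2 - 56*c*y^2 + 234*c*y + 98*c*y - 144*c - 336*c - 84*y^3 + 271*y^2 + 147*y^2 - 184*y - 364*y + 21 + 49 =c^2*(28*y - 70) + c*(-56*y^2 + 332*y - 480) - 84*y^3 + 418*y^2 - 548*y + 70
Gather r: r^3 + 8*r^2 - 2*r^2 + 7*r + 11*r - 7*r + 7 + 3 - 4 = r^3 + 6*r^2 + 11*r + 6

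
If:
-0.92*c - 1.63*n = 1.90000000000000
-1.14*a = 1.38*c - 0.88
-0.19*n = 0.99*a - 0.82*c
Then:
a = 0.46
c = 0.26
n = -1.31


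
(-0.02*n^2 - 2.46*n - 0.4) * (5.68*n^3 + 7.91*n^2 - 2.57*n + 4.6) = -0.1136*n^5 - 14.131*n^4 - 21.6792*n^3 + 3.0662*n^2 - 10.288*n - 1.84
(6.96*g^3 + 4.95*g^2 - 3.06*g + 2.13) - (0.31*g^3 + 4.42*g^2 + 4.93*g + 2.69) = 6.65*g^3 + 0.53*g^2 - 7.99*g - 0.56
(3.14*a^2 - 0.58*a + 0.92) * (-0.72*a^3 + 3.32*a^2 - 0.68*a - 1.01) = -2.2608*a^5 + 10.8424*a^4 - 4.7232*a^3 + 0.2774*a^2 - 0.0398000000000001*a - 0.9292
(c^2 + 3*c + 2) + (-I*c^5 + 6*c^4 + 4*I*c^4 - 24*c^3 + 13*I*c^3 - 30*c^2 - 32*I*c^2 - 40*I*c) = -I*c^5 + 6*c^4 + 4*I*c^4 - 24*c^3 + 13*I*c^3 - 29*c^2 - 32*I*c^2 + 3*c - 40*I*c + 2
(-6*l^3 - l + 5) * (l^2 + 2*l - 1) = -6*l^5 - 12*l^4 + 5*l^3 + 3*l^2 + 11*l - 5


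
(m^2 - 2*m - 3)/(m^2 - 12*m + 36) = (m^2 - 2*m - 3)/(m^2 - 12*m + 36)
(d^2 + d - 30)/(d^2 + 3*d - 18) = (d - 5)/(d - 3)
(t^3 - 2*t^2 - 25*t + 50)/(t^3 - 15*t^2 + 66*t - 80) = (t + 5)/(t - 8)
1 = 1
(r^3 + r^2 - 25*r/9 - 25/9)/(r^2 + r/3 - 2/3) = (9*r^2 - 25)/(3*(3*r - 2))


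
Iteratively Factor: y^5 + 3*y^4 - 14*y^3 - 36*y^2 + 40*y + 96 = (y - 3)*(y^4 + 6*y^3 + 4*y^2 - 24*y - 32) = (y - 3)*(y + 2)*(y^3 + 4*y^2 - 4*y - 16) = (y - 3)*(y + 2)^2*(y^2 + 2*y - 8) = (y - 3)*(y + 2)^2*(y + 4)*(y - 2)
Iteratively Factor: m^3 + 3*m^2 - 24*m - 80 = (m - 5)*(m^2 + 8*m + 16) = (m - 5)*(m + 4)*(m + 4)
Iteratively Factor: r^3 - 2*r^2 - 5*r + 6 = (r - 1)*(r^2 - r - 6) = (r - 3)*(r - 1)*(r + 2)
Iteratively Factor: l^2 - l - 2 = (l - 2)*(l + 1)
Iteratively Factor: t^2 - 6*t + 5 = (t - 1)*(t - 5)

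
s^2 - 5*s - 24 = (s - 8)*(s + 3)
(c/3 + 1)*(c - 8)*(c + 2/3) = c^3/3 - 13*c^2/9 - 82*c/9 - 16/3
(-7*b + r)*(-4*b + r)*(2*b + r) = 56*b^3 + 6*b^2*r - 9*b*r^2 + r^3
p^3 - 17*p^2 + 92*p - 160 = (p - 8)*(p - 5)*(p - 4)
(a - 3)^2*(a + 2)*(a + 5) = a^4 + a^3 - 23*a^2 + 3*a + 90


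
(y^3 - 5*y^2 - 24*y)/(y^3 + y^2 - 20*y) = (y^2 - 5*y - 24)/(y^2 + y - 20)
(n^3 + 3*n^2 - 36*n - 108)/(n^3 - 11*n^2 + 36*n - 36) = (n^2 + 9*n + 18)/(n^2 - 5*n + 6)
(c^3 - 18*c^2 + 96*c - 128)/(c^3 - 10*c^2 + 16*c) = (c - 8)/c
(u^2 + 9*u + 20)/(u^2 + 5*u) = (u + 4)/u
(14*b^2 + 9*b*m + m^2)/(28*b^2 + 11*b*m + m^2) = (2*b + m)/(4*b + m)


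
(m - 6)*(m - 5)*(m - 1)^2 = m^4 - 13*m^3 + 53*m^2 - 71*m + 30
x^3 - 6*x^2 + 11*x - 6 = (x - 3)*(x - 2)*(x - 1)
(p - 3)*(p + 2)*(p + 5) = p^3 + 4*p^2 - 11*p - 30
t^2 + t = t*(t + 1)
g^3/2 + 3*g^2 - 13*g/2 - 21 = (g/2 + 1)*(g - 3)*(g + 7)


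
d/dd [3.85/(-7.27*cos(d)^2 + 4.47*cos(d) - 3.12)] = (17.2095 - 55.979*cos(d))*sin(d)/(7.27*cos(d)^2 - 4.47*cos(d) + 3.12)^2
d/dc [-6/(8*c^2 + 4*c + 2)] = 6*(4*c + 1)/(4*c^2 + 2*c + 1)^2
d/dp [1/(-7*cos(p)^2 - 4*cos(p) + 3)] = -2*(7*cos(p) + 2)*sin(p)/(7*cos(p)^2 + 4*cos(p) - 3)^2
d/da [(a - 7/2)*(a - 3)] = 2*a - 13/2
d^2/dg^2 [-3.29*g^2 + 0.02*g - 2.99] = -6.58000000000000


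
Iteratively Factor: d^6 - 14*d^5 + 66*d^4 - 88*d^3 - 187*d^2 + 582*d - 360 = (d - 3)*(d^5 - 11*d^4 + 33*d^3 + 11*d^2 - 154*d + 120) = (d - 4)*(d - 3)*(d^4 - 7*d^3 + 5*d^2 + 31*d - 30) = (d - 4)*(d - 3)^2*(d^3 - 4*d^2 - 7*d + 10) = (d - 4)*(d - 3)^2*(d + 2)*(d^2 - 6*d + 5) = (d - 5)*(d - 4)*(d - 3)^2*(d + 2)*(d - 1)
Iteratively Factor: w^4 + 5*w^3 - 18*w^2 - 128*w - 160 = (w - 5)*(w^3 + 10*w^2 + 32*w + 32) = (w - 5)*(w + 4)*(w^2 + 6*w + 8) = (w - 5)*(w + 2)*(w + 4)*(w + 4)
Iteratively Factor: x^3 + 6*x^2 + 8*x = (x)*(x^2 + 6*x + 8) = x*(x + 2)*(x + 4)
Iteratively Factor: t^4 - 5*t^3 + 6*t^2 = (t - 3)*(t^3 - 2*t^2) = t*(t - 3)*(t^2 - 2*t) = t^2*(t - 3)*(t - 2)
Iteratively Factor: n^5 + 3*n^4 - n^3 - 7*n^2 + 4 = (n - 1)*(n^4 + 4*n^3 + 3*n^2 - 4*n - 4) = (n - 1)^2*(n^3 + 5*n^2 + 8*n + 4) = (n - 1)^2*(n + 2)*(n^2 + 3*n + 2) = (n - 1)^2*(n + 2)^2*(n + 1)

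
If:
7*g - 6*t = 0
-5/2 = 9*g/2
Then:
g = -5/9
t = -35/54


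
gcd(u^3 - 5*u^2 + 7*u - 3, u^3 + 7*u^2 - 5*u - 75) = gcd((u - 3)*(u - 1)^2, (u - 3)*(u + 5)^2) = u - 3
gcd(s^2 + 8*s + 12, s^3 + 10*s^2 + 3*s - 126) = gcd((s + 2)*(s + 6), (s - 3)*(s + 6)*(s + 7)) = s + 6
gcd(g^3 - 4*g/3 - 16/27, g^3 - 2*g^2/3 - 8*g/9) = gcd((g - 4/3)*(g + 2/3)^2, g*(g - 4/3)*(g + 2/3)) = g^2 - 2*g/3 - 8/9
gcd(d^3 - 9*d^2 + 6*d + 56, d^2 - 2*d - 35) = d - 7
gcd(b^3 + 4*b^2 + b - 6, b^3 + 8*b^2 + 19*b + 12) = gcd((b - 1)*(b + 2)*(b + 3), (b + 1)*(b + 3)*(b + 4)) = b + 3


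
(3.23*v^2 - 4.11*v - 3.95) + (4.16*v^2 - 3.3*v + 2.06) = 7.39*v^2 - 7.41*v - 1.89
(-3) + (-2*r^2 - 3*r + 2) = -2*r^2 - 3*r - 1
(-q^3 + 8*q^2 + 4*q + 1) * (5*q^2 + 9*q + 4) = -5*q^5 + 31*q^4 + 88*q^3 + 73*q^2 + 25*q + 4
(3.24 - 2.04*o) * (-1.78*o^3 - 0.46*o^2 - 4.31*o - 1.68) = 3.6312*o^4 - 4.8288*o^3 + 7.302*o^2 - 10.5372*o - 5.4432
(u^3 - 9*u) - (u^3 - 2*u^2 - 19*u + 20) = 2*u^2 + 10*u - 20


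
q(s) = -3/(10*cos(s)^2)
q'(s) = -3*sin(s)/(5*cos(s)^3)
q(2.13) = -1.07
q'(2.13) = 3.41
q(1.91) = -2.71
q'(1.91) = 15.36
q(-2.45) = -0.51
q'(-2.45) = -0.84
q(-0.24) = -0.32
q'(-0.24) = 0.16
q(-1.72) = -13.58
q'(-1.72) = -180.63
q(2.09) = -1.22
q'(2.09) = 4.26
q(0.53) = -0.40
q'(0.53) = -0.47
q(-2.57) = -0.42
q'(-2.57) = -0.55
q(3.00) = -0.31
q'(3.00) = 0.09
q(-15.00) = -0.52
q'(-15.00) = -0.89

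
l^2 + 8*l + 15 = (l + 3)*(l + 5)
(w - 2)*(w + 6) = w^2 + 4*w - 12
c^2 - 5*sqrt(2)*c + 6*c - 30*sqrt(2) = (c + 6)*(c - 5*sqrt(2))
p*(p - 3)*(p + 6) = p^3 + 3*p^2 - 18*p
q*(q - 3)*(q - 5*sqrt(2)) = q^3 - 5*sqrt(2)*q^2 - 3*q^2 + 15*sqrt(2)*q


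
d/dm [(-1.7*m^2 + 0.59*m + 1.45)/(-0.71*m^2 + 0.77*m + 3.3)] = (-0.8901*m^2 - 9.161*m + 0.8305)/(0.5041*m^4 - 1.0934*m^3 - 4.0931*m^2 + 5.082*m + 10.89)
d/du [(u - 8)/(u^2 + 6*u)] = (-u^2 + 16*u + 48)/(u^2*(u^2 + 12*u + 36))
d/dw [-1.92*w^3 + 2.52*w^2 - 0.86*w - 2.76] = -5.76*w^2 + 5.04*w - 0.86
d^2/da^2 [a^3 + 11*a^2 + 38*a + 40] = 6*a + 22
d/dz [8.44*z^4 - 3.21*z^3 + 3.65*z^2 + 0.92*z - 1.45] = 33.76*z^3 - 9.63*z^2 + 7.3*z + 0.92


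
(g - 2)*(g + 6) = g^2 + 4*g - 12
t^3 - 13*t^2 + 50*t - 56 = (t - 7)*(t - 4)*(t - 2)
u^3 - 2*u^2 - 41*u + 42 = (u - 7)*(u - 1)*(u + 6)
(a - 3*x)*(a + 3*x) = a^2 - 9*x^2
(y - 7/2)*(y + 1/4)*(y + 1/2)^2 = y^4 - 9*y^3/4 - 31*y^2/8 - 27*y/16 - 7/32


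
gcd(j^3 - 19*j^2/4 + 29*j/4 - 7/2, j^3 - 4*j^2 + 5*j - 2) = j^2 - 3*j + 2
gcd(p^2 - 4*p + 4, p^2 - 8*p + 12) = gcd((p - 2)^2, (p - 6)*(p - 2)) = p - 2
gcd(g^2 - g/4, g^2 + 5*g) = g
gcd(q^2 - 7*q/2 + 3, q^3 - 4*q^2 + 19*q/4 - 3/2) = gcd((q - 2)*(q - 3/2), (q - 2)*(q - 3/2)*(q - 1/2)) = q^2 - 7*q/2 + 3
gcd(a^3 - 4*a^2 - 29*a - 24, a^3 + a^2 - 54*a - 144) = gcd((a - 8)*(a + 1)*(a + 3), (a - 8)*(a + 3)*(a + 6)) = a^2 - 5*a - 24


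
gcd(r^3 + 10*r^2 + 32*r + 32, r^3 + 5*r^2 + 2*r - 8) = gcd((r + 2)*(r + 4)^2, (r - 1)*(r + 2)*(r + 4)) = r^2 + 6*r + 8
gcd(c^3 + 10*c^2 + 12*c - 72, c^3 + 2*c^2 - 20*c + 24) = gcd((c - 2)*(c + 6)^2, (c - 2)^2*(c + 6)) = c^2 + 4*c - 12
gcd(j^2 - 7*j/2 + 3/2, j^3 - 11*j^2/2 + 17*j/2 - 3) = j^2 - 7*j/2 + 3/2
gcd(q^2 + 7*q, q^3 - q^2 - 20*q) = q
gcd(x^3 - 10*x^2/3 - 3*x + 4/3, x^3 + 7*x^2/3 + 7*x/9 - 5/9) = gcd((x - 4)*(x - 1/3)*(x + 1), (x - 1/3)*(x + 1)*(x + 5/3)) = x^2 + 2*x/3 - 1/3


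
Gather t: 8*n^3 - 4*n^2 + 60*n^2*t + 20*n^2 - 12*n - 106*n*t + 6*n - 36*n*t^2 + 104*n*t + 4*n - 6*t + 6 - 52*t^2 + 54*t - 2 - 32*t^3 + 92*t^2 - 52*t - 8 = 8*n^3 + 16*n^2 - 2*n - 32*t^3 + t^2*(40 - 36*n) + t*(60*n^2 - 2*n - 4) - 4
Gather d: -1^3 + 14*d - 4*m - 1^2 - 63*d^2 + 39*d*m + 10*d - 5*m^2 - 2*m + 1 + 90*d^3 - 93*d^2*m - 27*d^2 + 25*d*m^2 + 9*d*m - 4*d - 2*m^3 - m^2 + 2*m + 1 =90*d^3 + d^2*(-93*m - 90) + d*(25*m^2 + 48*m + 20) - 2*m^3 - 6*m^2 - 4*m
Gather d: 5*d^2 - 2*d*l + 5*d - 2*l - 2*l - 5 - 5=5*d^2 + d*(5 - 2*l) - 4*l - 10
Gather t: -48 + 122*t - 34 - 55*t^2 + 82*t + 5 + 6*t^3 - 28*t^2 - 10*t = 6*t^3 - 83*t^2 + 194*t - 77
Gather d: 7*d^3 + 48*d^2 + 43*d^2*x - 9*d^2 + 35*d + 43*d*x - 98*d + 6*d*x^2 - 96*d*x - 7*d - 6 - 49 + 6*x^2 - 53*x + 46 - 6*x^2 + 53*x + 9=7*d^3 + d^2*(43*x + 39) + d*(6*x^2 - 53*x - 70)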